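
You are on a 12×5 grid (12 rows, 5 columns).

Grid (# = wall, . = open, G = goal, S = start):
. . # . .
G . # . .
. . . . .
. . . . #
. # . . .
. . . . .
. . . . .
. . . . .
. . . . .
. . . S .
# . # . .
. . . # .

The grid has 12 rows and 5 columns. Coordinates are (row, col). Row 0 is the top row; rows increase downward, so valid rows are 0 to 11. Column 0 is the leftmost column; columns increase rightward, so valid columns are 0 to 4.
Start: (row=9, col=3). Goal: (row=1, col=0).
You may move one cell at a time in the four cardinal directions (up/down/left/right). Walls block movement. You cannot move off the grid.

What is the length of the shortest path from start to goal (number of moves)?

Answer: Shortest path length: 11

Derivation:
BFS from (row=9, col=3) until reaching (row=1, col=0):
  Distance 0: (row=9, col=3)
  Distance 1: (row=8, col=3), (row=9, col=2), (row=9, col=4), (row=10, col=3)
  Distance 2: (row=7, col=3), (row=8, col=2), (row=8, col=4), (row=9, col=1), (row=10, col=4)
  Distance 3: (row=6, col=3), (row=7, col=2), (row=7, col=4), (row=8, col=1), (row=9, col=0), (row=10, col=1), (row=11, col=4)
  Distance 4: (row=5, col=3), (row=6, col=2), (row=6, col=4), (row=7, col=1), (row=8, col=0), (row=11, col=1)
  Distance 5: (row=4, col=3), (row=5, col=2), (row=5, col=4), (row=6, col=1), (row=7, col=0), (row=11, col=0), (row=11, col=2)
  Distance 6: (row=3, col=3), (row=4, col=2), (row=4, col=4), (row=5, col=1), (row=6, col=0)
  Distance 7: (row=2, col=3), (row=3, col=2), (row=5, col=0)
  Distance 8: (row=1, col=3), (row=2, col=2), (row=2, col=4), (row=3, col=1), (row=4, col=0)
  Distance 9: (row=0, col=3), (row=1, col=4), (row=2, col=1), (row=3, col=0)
  Distance 10: (row=0, col=4), (row=1, col=1), (row=2, col=0)
  Distance 11: (row=0, col=1), (row=1, col=0)  <- goal reached here
One shortest path (11 moves): (row=9, col=3) -> (row=9, col=2) -> (row=9, col=1) -> (row=9, col=0) -> (row=8, col=0) -> (row=7, col=0) -> (row=6, col=0) -> (row=5, col=0) -> (row=4, col=0) -> (row=3, col=0) -> (row=2, col=0) -> (row=1, col=0)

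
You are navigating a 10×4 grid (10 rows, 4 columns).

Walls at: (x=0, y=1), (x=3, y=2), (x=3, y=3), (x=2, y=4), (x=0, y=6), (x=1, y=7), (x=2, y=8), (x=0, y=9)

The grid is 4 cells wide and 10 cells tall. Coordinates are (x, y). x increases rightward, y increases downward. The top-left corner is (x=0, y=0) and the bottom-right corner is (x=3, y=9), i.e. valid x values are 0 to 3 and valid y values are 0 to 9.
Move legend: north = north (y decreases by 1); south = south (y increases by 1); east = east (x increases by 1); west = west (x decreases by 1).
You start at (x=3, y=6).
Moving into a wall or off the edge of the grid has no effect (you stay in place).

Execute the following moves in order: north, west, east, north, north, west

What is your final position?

Answer: Final position: (x=3, y=4)

Derivation:
Start: (x=3, y=6)
  north (north): (x=3, y=6) -> (x=3, y=5)
  west (west): (x=3, y=5) -> (x=2, y=5)
  east (east): (x=2, y=5) -> (x=3, y=5)
  north (north): (x=3, y=5) -> (x=3, y=4)
  north (north): blocked, stay at (x=3, y=4)
  west (west): blocked, stay at (x=3, y=4)
Final: (x=3, y=4)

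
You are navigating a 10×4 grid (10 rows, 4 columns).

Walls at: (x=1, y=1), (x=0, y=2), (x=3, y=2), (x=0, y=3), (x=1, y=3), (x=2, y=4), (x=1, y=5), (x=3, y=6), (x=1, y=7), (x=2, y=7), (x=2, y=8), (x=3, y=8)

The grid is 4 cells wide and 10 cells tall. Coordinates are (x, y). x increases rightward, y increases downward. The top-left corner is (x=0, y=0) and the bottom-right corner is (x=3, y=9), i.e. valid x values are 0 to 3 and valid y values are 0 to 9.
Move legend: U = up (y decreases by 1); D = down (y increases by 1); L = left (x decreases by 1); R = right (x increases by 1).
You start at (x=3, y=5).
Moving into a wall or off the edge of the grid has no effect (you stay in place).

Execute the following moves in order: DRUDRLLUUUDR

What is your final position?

Answer: Final position: (x=2, y=6)

Derivation:
Start: (x=3, y=5)
  D (down): blocked, stay at (x=3, y=5)
  R (right): blocked, stay at (x=3, y=5)
  U (up): (x=3, y=5) -> (x=3, y=4)
  D (down): (x=3, y=4) -> (x=3, y=5)
  R (right): blocked, stay at (x=3, y=5)
  L (left): (x=3, y=5) -> (x=2, y=5)
  L (left): blocked, stay at (x=2, y=5)
  [×3]U (up): blocked, stay at (x=2, y=5)
  D (down): (x=2, y=5) -> (x=2, y=6)
  R (right): blocked, stay at (x=2, y=6)
Final: (x=2, y=6)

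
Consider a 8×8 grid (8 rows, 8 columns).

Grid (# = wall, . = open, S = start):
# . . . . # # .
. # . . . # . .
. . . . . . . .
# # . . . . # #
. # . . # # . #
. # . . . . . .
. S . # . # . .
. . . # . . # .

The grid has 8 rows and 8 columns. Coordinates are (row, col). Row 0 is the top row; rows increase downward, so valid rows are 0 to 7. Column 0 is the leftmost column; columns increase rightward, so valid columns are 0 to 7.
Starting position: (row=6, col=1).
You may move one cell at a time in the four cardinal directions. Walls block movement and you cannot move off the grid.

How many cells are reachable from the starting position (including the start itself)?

Answer: Reachable cells: 46

Derivation:
BFS flood-fill from (row=6, col=1):
  Distance 0: (row=6, col=1)
  Distance 1: (row=6, col=0), (row=6, col=2), (row=7, col=1)
  Distance 2: (row=5, col=0), (row=5, col=2), (row=7, col=0), (row=7, col=2)
  Distance 3: (row=4, col=0), (row=4, col=2), (row=5, col=3)
  Distance 4: (row=3, col=2), (row=4, col=3), (row=5, col=4)
  Distance 5: (row=2, col=2), (row=3, col=3), (row=5, col=5), (row=6, col=4)
  Distance 6: (row=1, col=2), (row=2, col=1), (row=2, col=3), (row=3, col=4), (row=5, col=6), (row=7, col=4)
  Distance 7: (row=0, col=2), (row=1, col=3), (row=2, col=0), (row=2, col=4), (row=3, col=5), (row=4, col=6), (row=5, col=7), (row=6, col=6), (row=7, col=5)
  Distance 8: (row=0, col=1), (row=0, col=3), (row=1, col=0), (row=1, col=4), (row=2, col=5), (row=6, col=7)
  Distance 9: (row=0, col=4), (row=2, col=6), (row=7, col=7)
  Distance 10: (row=1, col=6), (row=2, col=7)
  Distance 11: (row=1, col=7)
  Distance 12: (row=0, col=7)
Total reachable: 46 (grid has 46 open cells total)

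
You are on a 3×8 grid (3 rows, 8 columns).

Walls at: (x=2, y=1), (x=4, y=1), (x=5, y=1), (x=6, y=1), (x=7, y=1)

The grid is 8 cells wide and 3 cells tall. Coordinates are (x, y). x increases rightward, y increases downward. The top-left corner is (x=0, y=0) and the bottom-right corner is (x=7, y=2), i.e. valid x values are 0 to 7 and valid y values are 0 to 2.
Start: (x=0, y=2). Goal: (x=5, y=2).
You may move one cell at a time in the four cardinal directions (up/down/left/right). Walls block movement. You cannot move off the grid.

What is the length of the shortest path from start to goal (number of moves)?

BFS from (x=0, y=2) until reaching (x=5, y=2):
  Distance 0: (x=0, y=2)
  Distance 1: (x=0, y=1), (x=1, y=2)
  Distance 2: (x=0, y=0), (x=1, y=1), (x=2, y=2)
  Distance 3: (x=1, y=0), (x=3, y=2)
  Distance 4: (x=2, y=0), (x=3, y=1), (x=4, y=2)
  Distance 5: (x=3, y=0), (x=5, y=2)  <- goal reached here
One shortest path (5 moves): (x=0, y=2) -> (x=1, y=2) -> (x=2, y=2) -> (x=3, y=2) -> (x=4, y=2) -> (x=5, y=2)

Answer: Shortest path length: 5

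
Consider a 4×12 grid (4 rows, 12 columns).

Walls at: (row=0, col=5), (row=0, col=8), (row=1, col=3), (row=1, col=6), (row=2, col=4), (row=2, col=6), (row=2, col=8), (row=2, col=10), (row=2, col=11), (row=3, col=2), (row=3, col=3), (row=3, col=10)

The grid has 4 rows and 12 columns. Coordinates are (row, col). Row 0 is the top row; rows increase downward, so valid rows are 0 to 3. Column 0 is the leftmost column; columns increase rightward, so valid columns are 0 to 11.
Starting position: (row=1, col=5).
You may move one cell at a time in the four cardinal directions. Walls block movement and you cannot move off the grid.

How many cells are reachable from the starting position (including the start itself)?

Answer: Reachable cells: 35

Derivation:
BFS flood-fill from (row=1, col=5):
  Distance 0: (row=1, col=5)
  Distance 1: (row=1, col=4), (row=2, col=5)
  Distance 2: (row=0, col=4), (row=3, col=5)
  Distance 3: (row=0, col=3), (row=3, col=4), (row=3, col=6)
  Distance 4: (row=0, col=2), (row=3, col=7)
  Distance 5: (row=0, col=1), (row=1, col=2), (row=2, col=7), (row=3, col=8)
  Distance 6: (row=0, col=0), (row=1, col=1), (row=1, col=7), (row=2, col=2), (row=3, col=9)
  Distance 7: (row=0, col=7), (row=1, col=0), (row=1, col=8), (row=2, col=1), (row=2, col=3), (row=2, col=9)
  Distance 8: (row=0, col=6), (row=1, col=9), (row=2, col=0), (row=3, col=1)
  Distance 9: (row=0, col=9), (row=1, col=10), (row=3, col=0)
  Distance 10: (row=0, col=10), (row=1, col=11)
  Distance 11: (row=0, col=11)
Total reachable: 35 (grid has 36 open cells total)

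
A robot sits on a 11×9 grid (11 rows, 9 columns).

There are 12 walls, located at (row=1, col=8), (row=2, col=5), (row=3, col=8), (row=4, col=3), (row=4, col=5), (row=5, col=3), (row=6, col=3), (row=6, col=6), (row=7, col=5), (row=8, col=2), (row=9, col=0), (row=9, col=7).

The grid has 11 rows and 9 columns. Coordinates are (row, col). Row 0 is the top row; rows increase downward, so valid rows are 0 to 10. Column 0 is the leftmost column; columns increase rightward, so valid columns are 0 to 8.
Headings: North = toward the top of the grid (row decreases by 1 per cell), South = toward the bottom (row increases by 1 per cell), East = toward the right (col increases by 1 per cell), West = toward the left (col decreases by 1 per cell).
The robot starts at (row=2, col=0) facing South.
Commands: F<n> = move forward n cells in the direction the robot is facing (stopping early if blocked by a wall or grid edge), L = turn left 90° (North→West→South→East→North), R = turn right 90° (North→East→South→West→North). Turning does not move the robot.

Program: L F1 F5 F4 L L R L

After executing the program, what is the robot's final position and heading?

Answer: Final position: (row=2, col=4), facing West

Derivation:
Start: (row=2, col=0), facing South
  L: turn left, now facing East
  F1: move forward 1, now at (row=2, col=1)
  F5: move forward 3/5 (blocked), now at (row=2, col=4)
  F4: move forward 0/4 (blocked), now at (row=2, col=4)
  L: turn left, now facing North
  L: turn left, now facing West
  R: turn right, now facing North
  L: turn left, now facing West
Final: (row=2, col=4), facing West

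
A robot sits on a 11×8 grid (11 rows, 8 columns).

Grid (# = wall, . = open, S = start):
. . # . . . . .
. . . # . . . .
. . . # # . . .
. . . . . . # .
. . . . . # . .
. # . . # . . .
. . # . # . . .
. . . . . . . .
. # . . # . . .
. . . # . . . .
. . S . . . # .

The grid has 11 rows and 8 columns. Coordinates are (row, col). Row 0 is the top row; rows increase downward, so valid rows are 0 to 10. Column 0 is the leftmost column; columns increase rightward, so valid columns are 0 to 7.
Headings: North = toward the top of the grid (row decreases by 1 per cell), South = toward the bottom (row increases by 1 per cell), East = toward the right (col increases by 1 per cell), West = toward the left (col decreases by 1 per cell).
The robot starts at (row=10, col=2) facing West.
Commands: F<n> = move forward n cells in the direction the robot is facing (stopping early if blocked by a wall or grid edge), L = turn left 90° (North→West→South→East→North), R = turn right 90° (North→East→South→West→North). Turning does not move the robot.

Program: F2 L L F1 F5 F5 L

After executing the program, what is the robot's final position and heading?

Start: (row=10, col=2), facing West
  F2: move forward 2, now at (row=10, col=0)
  L: turn left, now facing South
  L: turn left, now facing East
  F1: move forward 1, now at (row=10, col=1)
  F5: move forward 4/5 (blocked), now at (row=10, col=5)
  F5: move forward 0/5 (blocked), now at (row=10, col=5)
  L: turn left, now facing North
Final: (row=10, col=5), facing North

Answer: Final position: (row=10, col=5), facing North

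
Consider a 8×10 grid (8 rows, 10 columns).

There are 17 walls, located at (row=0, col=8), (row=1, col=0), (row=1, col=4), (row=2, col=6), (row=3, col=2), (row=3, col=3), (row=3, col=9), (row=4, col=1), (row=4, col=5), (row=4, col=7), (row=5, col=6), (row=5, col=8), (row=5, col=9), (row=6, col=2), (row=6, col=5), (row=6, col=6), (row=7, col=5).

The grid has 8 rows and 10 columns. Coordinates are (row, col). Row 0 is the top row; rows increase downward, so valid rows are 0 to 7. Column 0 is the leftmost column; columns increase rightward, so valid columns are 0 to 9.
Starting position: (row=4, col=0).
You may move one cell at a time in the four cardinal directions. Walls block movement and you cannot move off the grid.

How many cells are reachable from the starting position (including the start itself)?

BFS flood-fill from (row=4, col=0):
  Distance 0: (row=4, col=0)
  Distance 1: (row=3, col=0), (row=5, col=0)
  Distance 2: (row=2, col=0), (row=3, col=1), (row=5, col=1), (row=6, col=0)
  Distance 3: (row=2, col=1), (row=5, col=2), (row=6, col=1), (row=7, col=0)
  Distance 4: (row=1, col=1), (row=2, col=2), (row=4, col=2), (row=5, col=3), (row=7, col=1)
  Distance 5: (row=0, col=1), (row=1, col=2), (row=2, col=3), (row=4, col=3), (row=5, col=4), (row=6, col=3), (row=7, col=2)
  Distance 6: (row=0, col=0), (row=0, col=2), (row=1, col=3), (row=2, col=4), (row=4, col=4), (row=5, col=5), (row=6, col=4), (row=7, col=3)
  Distance 7: (row=0, col=3), (row=2, col=5), (row=3, col=4), (row=7, col=4)
  Distance 8: (row=0, col=4), (row=1, col=5), (row=3, col=5)
  Distance 9: (row=0, col=5), (row=1, col=6), (row=3, col=6)
  Distance 10: (row=0, col=6), (row=1, col=7), (row=3, col=7), (row=4, col=6)
  Distance 11: (row=0, col=7), (row=1, col=8), (row=2, col=7), (row=3, col=8)
  Distance 12: (row=1, col=9), (row=2, col=8), (row=4, col=8)
  Distance 13: (row=0, col=9), (row=2, col=9), (row=4, col=9)
Total reachable: 55 (grid has 63 open cells total)

Answer: Reachable cells: 55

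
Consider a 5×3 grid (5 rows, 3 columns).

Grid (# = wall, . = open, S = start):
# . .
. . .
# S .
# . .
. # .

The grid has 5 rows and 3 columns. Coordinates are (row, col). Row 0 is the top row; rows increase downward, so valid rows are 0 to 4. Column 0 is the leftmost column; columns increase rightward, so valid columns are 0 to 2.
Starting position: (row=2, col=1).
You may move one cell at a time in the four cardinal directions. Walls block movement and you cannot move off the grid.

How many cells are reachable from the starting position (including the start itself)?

BFS flood-fill from (row=2, col=1):
  Distance 0: (row=2, col=1)
  Distance 1: (row=1, col=1), (row=2, col=2), (row=3, col=1)
  Distance 2: (row=0, col=1), (row=1, col=0), (row=1, col=2), (row=3, col=2)
  Distance 3: (row=0, col=2), (row=4, col=2)
Total reachable: 10 (grid has 11 open cells total)

Answer: Reachable cells: 10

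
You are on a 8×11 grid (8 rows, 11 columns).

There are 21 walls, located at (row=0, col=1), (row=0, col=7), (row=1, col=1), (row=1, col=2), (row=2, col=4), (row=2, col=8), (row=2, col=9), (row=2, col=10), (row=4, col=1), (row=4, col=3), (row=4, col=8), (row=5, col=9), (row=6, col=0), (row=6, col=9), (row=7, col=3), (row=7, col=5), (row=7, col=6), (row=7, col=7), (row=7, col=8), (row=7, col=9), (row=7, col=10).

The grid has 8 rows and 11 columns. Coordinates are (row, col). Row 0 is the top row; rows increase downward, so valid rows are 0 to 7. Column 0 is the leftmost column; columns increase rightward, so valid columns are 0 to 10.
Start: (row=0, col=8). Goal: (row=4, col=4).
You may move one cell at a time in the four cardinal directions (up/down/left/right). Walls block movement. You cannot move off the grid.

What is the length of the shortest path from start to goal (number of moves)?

BFS from (row=0, col=8) until reaching (row=4, col=4):
  Distance 0: (row=0, col=8)
  Distance 1: (row=0, col=9), (row=1, col=8)
  Distance 2: (row=0, col=10), (row=1, col=7), (row=1, col=9)
  Distance 3: (row=1, col=6), (row=1, col=10), (row=2, col=7)
  Distance 4: (row=0, col=6), (row=1, col=5), (row=2, col=6), (row=3, col=7)
  Distance 5: (row=0, col=5), (row=1, col=4), (row=2, col=5), (row=3, col=6), (row=3, col=8), (row=4, col=7)
  Distance 6: (row=0, col=4), (row=1, col=3), (row=3, col=5), (row=3, col=9), (row=4, col=6), (row=5, col=7)
  Distance 7: (row=0, col=3), (row=2, col=3), (row=3, col=4), (row=3, col=10), (row=4, col=5), (row=4, col=9), (row=5, col=6), (row=5, col=8), (row=6, col=7)
  Distance 8: (row=0, col=2), (row=2, col=2), (row=3, col=3), (row=4, col=4), (row=4, col=10), (row=5, col=5), (row=6, col=6), (row=6, col=8)  <- goal reached here
One shortest path (8 moves): (row=0, col=8) -> (row=1, col=8) -> (row=1, col=7) -> (row=1, col=6) -> (row=1, col=5) -> (row=2, col=5) -> (row=3, col=5) -> (row=3, col=4) -> (row=4, col=4)

Answer: Shortest path length: 8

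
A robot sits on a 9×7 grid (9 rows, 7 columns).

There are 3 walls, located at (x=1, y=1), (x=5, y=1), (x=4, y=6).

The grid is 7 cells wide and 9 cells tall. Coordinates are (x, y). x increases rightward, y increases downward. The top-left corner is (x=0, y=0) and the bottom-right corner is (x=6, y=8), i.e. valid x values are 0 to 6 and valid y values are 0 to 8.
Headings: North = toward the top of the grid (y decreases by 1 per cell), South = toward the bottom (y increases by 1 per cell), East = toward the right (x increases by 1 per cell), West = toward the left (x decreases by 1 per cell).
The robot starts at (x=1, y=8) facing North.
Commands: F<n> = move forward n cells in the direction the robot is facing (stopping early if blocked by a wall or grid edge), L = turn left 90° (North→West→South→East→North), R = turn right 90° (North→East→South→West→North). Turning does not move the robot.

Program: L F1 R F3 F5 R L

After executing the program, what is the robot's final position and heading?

Answer: Final position: (x=0, y=0), facing North

Derivation:
Start: (x=1, y=8), facing North
  L: turn left, now facing West
  F1: move forward 1, now at (x=0, y=8)
  R: turn right, now facing North
  F3: move forward 3, now at (x=0, y=5)
  F5: move forward 5, now at (x=0, y=0)
  R: turn right, now facing East
  L: turn left, now facing North
Final: (x=0, y=0), facing North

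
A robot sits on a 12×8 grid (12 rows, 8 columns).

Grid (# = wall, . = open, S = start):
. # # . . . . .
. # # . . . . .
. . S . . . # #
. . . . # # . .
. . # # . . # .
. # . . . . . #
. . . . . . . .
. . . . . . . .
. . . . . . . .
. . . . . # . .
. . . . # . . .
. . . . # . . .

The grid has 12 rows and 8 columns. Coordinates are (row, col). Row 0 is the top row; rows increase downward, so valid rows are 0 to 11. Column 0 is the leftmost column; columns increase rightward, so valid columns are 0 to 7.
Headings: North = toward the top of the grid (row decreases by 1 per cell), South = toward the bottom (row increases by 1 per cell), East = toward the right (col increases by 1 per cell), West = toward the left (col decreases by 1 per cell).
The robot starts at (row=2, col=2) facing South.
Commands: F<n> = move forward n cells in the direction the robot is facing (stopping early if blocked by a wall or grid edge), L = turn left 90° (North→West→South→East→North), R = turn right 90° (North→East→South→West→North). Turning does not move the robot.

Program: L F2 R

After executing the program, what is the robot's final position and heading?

Start: (row=2, col=2), facing South
  L: turn left, now facing East
  F2: move forward 2, now at (row=2, col=4)
  R: turn right, now facing South
Final: (row=2, col=4), facing South

Answer: Final position: (row=2, col=4), facing South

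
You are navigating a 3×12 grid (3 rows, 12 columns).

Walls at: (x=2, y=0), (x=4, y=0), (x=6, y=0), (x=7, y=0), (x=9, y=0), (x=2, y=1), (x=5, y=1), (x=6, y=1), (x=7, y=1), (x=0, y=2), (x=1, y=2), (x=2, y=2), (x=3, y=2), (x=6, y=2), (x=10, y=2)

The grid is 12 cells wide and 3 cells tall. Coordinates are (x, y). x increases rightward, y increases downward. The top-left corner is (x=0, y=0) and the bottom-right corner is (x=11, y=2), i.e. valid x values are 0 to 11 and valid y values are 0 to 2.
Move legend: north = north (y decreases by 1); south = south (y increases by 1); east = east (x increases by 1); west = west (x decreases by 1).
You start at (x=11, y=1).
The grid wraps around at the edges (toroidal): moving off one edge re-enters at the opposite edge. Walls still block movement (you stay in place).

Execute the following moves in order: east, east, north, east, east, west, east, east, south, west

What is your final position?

Answer: Final position: (x=0, y=1)

Derivation:
Start: (x=11, y=1)
  east (east): (x=11, y=1) -> (x=0, y=1)
  east (east): (x=0, y=1) -> (x=1, y=1)
  north (north): (x=1, y=1) -> (x=1, y=0)
  east (east): blocked, stay at (x=1, y=0)
  east (east): blocked, stay at (x=1, y=0)
  west (west): (x=1, y=0) -> (x=0, y=0)
  east (east): (x=0, y=0) -> (x=1, y=0)
  east (east): blocked, stay at (x=1, y=0)
  south (south): (x=1, y=0) -> (x=1, y=1)
  west (west): (x=1, y=1) -> (x=0, y=1)
Final: (x=0, y=1)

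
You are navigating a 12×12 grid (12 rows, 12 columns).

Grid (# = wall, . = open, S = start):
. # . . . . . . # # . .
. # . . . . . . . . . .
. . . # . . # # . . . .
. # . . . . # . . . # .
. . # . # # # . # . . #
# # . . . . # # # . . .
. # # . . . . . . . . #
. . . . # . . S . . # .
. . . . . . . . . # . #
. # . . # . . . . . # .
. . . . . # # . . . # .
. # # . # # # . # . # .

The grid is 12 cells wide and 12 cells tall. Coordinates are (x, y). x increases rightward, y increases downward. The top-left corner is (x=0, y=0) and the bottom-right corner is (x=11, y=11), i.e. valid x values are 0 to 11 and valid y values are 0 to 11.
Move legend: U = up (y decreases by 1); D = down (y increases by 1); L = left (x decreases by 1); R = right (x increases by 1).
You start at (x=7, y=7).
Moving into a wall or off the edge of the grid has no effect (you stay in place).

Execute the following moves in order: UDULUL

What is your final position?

Answer: Final position: (x=5, y=6)

Derivation:
Start: (x=7, y=7)
  U (up): (x=7, y=7) -> (x=7, y=6)
  D (down): (x=7, y=6) -> (x=7, y=7)
  U (up): (x=7, y=7) -> (x=7, y=6)
  L (left): (x=7, y=6) -> (x=6, y=6)
  U (up): blocked, stay at (x=6, y=6)
  L (left): (x=6, y=6) -> (x=5, y=6)
Final: (x=5, y=6)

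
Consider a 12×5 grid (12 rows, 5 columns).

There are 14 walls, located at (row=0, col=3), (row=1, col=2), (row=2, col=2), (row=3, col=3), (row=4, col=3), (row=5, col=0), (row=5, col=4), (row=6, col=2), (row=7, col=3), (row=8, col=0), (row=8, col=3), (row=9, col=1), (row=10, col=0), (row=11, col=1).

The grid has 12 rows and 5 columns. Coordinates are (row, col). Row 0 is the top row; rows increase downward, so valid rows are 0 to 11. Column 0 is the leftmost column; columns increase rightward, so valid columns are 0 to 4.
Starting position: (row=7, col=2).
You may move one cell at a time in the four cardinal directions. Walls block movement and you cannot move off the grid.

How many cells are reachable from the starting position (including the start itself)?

BFS flood-fill from (row=7, col=2):
  Distance 0: (row=7, col=2)
  Distance 1: (row=7, col=1), (row=8, col=2)
  Distance 2: (row=6, col=1), (row=7, col=0), (row=8, col=1), (row=9, col=2)
  Distance 3: (row=5, col=1), (row=6, col=0), (row=9, col=3), (row=10, col=2)
  Distance 4: (row=4, col=1), (row=5, col=2), (row=9, col=4), (row=10, col=1), (row=10, col=3), (row=11, col=2)
  Distance 5: (row=3, col=1), (row=4, col=0), (row=4, col=2), (row=5, col=3), (row=8, col=4), (row=10, col=4), (row=11, col=3)
  Distance 6: (row=2, col=1), (row=3, col=0), (row=3, col=2), (row=6, col=3), (row=7, col=4), (row=11, col=4)
  Distance 7: (row=1, col=1), (row=2, col=0), (row=6, col=4)
  Distance 8: (row=0, col=1), (row=1, col=0)
  Distance 9: (row=0, col=0), (row=0, col=2)
Total reachable: 37 (grid has 46 open cells total)

Answer: Reachable cells: 37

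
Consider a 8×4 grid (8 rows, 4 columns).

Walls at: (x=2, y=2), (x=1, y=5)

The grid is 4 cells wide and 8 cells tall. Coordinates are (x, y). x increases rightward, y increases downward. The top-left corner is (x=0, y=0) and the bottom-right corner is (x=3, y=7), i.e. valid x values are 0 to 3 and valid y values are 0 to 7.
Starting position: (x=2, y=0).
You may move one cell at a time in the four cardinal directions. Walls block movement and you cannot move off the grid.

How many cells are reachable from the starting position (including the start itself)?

BFS flood-fill from (x=2, y=0):
  Distance 0: (x=2, y=0)
  Distance 1: (x=1, y=0), (x=3, y=0), (x=2, y=1)
  Distance 2: (x=0, y=0), (x=1, y=1), (x=3, y=1)
  Distance 3: (x=0, y=1), (x=1, y=2), (x=3, y=2)
  Distance 4: (x=0, y=2), (x=1, y=3), (x=3, y=3)
  Distance 5: (x=0, y=3), (x=2, y=3), (x=1, y=4), (x=3, y=4)
  Distance 6: (x=0, y=4), (x=2, y=4), (x=3, y=5)
  Distance 7: (x=0, y=5), (x=2, y=5), (x=3, y=6)
  Distance 8: (x=0, y=6), (x=2, y=6), (x=3, y=7)
  Distance 9: (x=1, y=6), (x=0, y=7), (x=2, y=7)
  Distance 10: (x=1, y=7)
Total reachable: 30 (grid has 30 open cells total)

Answer: Reachable cells: 30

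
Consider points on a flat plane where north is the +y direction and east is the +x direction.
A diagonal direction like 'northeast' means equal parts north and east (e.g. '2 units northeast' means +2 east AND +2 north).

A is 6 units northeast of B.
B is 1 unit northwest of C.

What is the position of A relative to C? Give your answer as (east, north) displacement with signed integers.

Answer: A is at (east=5, north=7) relative to C.

Derivation:
Place C at the origin (east=0, north=0).
  B is 1 unit northwest of C: delta (east=-1, north=+1); B at (east=-1, north=1).
  A is 6 units northeast of B: delta (east=+6, north=+6); A at (east=5, north=7).
Therefore A relative to C: (east=5, north=7).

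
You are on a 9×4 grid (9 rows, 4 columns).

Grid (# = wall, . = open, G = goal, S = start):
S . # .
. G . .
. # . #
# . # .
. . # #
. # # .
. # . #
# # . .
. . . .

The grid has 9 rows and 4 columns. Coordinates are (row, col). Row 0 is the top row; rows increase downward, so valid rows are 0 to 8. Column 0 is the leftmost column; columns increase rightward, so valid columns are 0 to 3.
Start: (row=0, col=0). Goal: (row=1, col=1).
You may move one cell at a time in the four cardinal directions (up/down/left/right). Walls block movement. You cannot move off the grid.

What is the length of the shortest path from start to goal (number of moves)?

BFS from (row=0, col=0) until reaching (row=1, col=1):
  Distance 0: (row=0, col=0)
  Distance 1: (row=0, col=1), (row=1, col=0)
  Distance 2: (row=1, col=1), (row=2, col=0)  <- goal reached here
One shortest path (2 moves): (row=0, col=0) -> (row=0, col=1) -> (row=1, col=1)

Answer: Shortest path length: 2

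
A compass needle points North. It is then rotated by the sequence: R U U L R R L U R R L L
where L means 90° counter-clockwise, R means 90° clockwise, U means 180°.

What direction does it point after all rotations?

Start: North
  R (right (90° clockwise)) -> East
  U (U-turn (180°)) -> West
  U (U-turn (180°)) -> East
  L (left (90° counter-clockwise)) -> North
  R (right (90° clockwise)) -> East
  R (right (90° clockwise)) -> South
  L (left (90° counter-clockwise)) -> East
  U (U-turn (180°)) -> West
  R (right (90° clockwise)) -> North
  R (right (90° clockwise)) -> East
  L (left (90° counter-clockwise)) -> North
  L (left (90° counter-clockwise)) -> West
Final: West

Answer: Final heading: West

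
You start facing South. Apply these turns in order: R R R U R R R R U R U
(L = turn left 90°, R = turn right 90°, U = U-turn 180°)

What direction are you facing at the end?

Answer: Final heading: North

Derivation:
Start: South
  R (right (90° clockwise)) -> West
  R (right (90° clockwise)) -> North
  R (right (90° clockwise)) -> East
  U (U-turn (180°)) -> West
  R (right (90° clockwise)) -> North
  R (right (90° clockwise)) -> East
  R (right (90° clockwise)) -> South
  R (right (90° clockwise)) -> West
  U (U-turn (180°)) -> East
  R (right (90° clockwise)) -> South
  U (U-turn (180°)) -> North
Final: North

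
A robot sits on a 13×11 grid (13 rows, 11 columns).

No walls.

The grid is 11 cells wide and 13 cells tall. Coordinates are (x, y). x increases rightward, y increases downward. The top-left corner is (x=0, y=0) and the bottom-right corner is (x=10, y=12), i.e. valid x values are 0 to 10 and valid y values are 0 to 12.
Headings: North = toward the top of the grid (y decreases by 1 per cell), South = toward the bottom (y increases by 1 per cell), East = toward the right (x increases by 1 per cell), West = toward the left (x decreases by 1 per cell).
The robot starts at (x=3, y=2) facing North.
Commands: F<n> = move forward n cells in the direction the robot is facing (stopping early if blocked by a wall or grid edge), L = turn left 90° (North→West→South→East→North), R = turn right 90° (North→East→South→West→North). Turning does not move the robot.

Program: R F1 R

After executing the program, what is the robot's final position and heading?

Answer: Final position: (x=4, y=2), facing South

Derivation:
Start: (x=3, y=2), facing North
  R: turn right, now facing East
  F1: move forward 1, now at (x=4, y=2)
  R: turn right, now facing South
Final: (x=4, y=2), facing South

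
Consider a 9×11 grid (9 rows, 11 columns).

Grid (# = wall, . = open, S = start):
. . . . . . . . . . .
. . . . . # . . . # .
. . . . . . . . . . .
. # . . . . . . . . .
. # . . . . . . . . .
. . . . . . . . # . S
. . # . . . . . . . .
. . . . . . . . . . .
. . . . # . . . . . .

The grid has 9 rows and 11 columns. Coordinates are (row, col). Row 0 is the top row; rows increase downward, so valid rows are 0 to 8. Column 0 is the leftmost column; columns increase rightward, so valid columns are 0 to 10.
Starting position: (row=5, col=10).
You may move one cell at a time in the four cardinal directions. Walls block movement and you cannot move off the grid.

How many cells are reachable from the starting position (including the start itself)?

Answer: Reachable cells: 92

Derivation:
BFS flood-fill from (row=5, col=10):
  Distance 0: (row=5, col=10)
  Distance 1: (row=4, col=10), (row=5, col=9), (row=6, col=10)
  Distance 2: (row=3, col=10), (row=4, col=9), (row=6, col=9), (row=7, col=10)
  Distance 3: (row=2, col=10), (row=3, col=9), (row=4, col=8), (row=6, col=8), (row=7, col=9), (row=8, col=10)
  Distance 4: (row=1, col=10), (row=2, col=9), (row=3, col=8), (row=4, col=7), (row=6, col=7), (row=7, col=8), (row=8, col=9)
  Distance 5: (row=0, col=10), (row=2, col=8), (row=3, col=7), (row=4, col=6), (row=5, col=7), (row=6, col=6), (row=7, col=7), (row=8, col=8)
  Distance 6: (row=0, col=9), (row=1, col=8), (row=2, col=7), (row=3, col=6), (row=4, col=5), (row=5, col=6), (row=6, col=5), (row=7, col=6), (row=8, col=7)
  Distance 7: (row=0, col=8), (row=1, col=7), (row=2, col=6), (row=3, col=5), (row=4, col=4), (row=5, col=5), (row=6, col=4), (row=7, col=5), (row=8, col=6)
  Distance 8: (row=0, col=7), (row=1, col=6), (row=2, col=5), (row=3, col=4), (row=4, col=3), (row=5, col=4), (row=6, col=3), (row=7, col=4), (row=8, col=5)
  Distance 9: (row=0, col=6), (row=2, col=4), (row=3, col=3), (row=4, col=2), (row=5, col=3), (row=7, col=3)
  Distance 10: (row=0, col=5), (row=1, col=4), (row=2, col=3), (row=3, col=2), (row=5, col=2), (row=7, col=2), (row=8, col=3)
  Distance 11: (row=0, col=4), (row=1, col=3), (row=2, col=2), (row=5, col=1), (row=7, col=1), (row=8, col=2)
  Distance 12: (row=0, col=3), (row=1, col=2), (row=2, col=1), (row=5, col=0), (row=6, col=1), (row=7, col=0), (row=8, col=1)
  Distance 13: (row=0, col=2), (row=1, col=1), (row=2, col=0), (row=4, col=0), (row=6, col=0), (row=8, col=0)
  Distance 14: (row=0, col=1), (row=1, col=0), (row=3, col=0)
  Distance 15: (row=0, col=0)
Total reachable: 92 (grid has 92 open cells total)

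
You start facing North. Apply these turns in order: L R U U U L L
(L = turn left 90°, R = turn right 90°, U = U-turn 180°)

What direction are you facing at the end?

Start: North
  L (left (90° counter-clockwise)) -> West
  R (right (90° clockwise)) -> North
  U (U-turn (180°)) -> South
  U (U-turn (180°)) -> North
  U (U-turn (180°)) -> South
  L (left (90° counter-clockwise)) -> East
  L (left (90° counter-clockwise)) -> North
Final: North

Answer: Final heading: North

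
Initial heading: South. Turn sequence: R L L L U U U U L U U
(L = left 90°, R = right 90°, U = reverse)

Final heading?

Answer: Final heading: West

Derivation:
Start: South
  R (right (90° clockwise)) -> West
  L (left (90° counter-clockwise)) -> South
  L (left (90° counter-clockwise)) -> East
  L (left (90° counter-clockwise)) -> North
  U (U-turn (180°)) -> South
  U (U-turn (180°)) -> North
  U (U-turn (180°)) -> South
  U (U-turn (180°)) -> North
  L (left (90° counter-clockwise)) -> West
  U (U-turn (180°)) -> East
  U (U-turn (180°)) -> West
Final: West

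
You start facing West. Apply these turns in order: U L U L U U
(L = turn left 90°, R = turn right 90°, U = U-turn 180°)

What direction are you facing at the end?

Start: West
  U (U-turn (180°)) -> East
  L (left (90° counter-clockwise)) -> North
  U (U-turn (180°)) -> South
  L (left (90° counter-clockwise)) -> East
  U (U-turn (180°)) -> West
  U (U-turn (180°)) -> East
Final: East

Answer: Final heading: East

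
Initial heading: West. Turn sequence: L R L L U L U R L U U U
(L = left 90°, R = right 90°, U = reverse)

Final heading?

Answer: Final heading: South

Derivation:
Start: West
  L (left (90° counter-clockwise)) -> South
  R (right (90° clockwise)) -> West
  L (left (90° counter-clockwise)) -> South
  L (left (90° counter-clockwise)) -> East
  U (U-turn (180°)) -> West
  L (left (90° counter-clockwise)) -> South
  U (U-turn (180°)) -> North
  R (right (90° clockwise)) -> East
  L (left (90° counter-clockwise)) -> North
  U (U-turn (180°)) -> South
  U (U-turn (180°)) -> North
  U (U-turn (180°)) -> South
Final: South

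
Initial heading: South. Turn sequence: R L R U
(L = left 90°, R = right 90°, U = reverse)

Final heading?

Start: South
  R (right (90° clockwise)) -> West
  L (left (90° counter-clockwise)) -> South
  R (right (90° clockwise)) -> West
  U (U-turn (180°)) -> East
Final: East

Answer: Final heading: East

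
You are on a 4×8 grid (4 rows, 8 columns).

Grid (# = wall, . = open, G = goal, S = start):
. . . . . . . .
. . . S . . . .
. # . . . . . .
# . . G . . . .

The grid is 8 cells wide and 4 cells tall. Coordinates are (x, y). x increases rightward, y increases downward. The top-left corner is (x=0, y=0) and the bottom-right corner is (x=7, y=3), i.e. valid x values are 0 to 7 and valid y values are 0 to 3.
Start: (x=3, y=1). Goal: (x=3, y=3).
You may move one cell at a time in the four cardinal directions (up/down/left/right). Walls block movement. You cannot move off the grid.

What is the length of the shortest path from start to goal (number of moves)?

BFS from (x=3, y=1) until reaching (x=3, y=3):
  Distance 0: (x=3, y=1)
  Distance 1: (x=3, y=0), (x=2, y=1), (x=4, y=1), (x=3, y=2)
  Distance 2: (x=2, y=0), (x=4, y=0), (x=1, y=1), (x=5, y=1), (x=2, y=2), (x=4, y=2), (x=3, y=3)  <- goal reached here
One shortest path (2 moves): (x=3, y=1) -> (x=3, y=2) -> (x=3, y=3)

Answer: Shortest path length: 2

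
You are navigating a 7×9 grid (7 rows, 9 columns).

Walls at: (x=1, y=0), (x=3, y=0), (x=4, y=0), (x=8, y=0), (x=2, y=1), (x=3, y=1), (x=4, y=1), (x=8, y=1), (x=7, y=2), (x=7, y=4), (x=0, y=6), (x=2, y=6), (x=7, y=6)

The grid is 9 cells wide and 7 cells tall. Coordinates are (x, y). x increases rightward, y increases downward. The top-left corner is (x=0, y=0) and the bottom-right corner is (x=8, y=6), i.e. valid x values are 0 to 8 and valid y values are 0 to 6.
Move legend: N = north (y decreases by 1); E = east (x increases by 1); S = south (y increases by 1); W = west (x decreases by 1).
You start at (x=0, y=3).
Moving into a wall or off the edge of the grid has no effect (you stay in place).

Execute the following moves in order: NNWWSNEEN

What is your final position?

Start: (x=0, y=3)
  N (north): (x=0, y=3) -> (x=0, y=2)
  N (north): (x=0, y=2) -> (x=0, y=1)
  W (west): blocked, stay at (x=0, y=1)
  W (west): blocked, stay at (x=0, y=1)
  S (south): (x=0, y=1) -> (x=0, y=2)
  N (north): (x=0, y=2) -> (x=0, y=1)
  E (east): (x=0, y=1) -> (x=1, y=1)
  E (east): blocked, stay at (x=1, y=1)
  N (north): blocked, stay at (x=1, y=1)
Final: (x=1, y=1)

Answer: Final position: (x=1, y=1)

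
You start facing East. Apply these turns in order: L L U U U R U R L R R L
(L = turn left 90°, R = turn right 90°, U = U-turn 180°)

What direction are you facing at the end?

Answer: Final heading: East

Derivation:
Start: East
  L (left (90° counter-clockwise)) -> North
  L (left (90° counter-clockwise)) -> West
  U (U-turn (180°)) -> East
  U (U-turn (180°)) -> West
  U (U-turn (180°)) -> East
  R (right (90° clockwise)) -> South
  U (U-turn (180°)) -> North
  R (right (90° clockwise)) -> East
  L (left (90° counter-clockwise)) -> North
  R (right (90° clockwise)) -> East
  R (right (90° clockwise)) -> South
  L (left (90° counter-clockwise)) -> East
Final: East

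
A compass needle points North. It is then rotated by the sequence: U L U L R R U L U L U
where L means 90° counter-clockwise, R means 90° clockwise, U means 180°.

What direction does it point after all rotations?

Answer: Final heading: North

Derivation:
Start: North
  U (U-turn (180°)) -> South
  L (left (90° counter-clockwise)) -> East
  U (U-turn (180°)) -> West
  L (left (90° counter-clockwise)) -> South
  R (right (90° clockwise)) -> West
  R (right (90° clockwise)) -> North
  U (U-turn (180°)) -> South
  L (left (90° counter-clockwise)) -> East
  U (U-turn (180°)) -> West
  L (left (90° counter-clockwise)) -> South
  U (U-turn (180°)) -> North
Final: North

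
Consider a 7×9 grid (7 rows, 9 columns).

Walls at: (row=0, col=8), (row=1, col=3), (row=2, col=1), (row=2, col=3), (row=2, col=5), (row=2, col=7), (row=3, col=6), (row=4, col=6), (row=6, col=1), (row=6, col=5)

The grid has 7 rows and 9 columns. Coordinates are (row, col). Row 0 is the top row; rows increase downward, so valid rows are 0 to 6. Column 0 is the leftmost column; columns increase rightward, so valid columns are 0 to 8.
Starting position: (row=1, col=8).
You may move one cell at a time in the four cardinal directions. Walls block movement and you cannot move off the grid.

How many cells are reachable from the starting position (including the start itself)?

BFS flood-fill from (row=1, col=8):
  Distance 0: (row=1, col=8)
  Distance 1: (row=1, col=7), (row=2, col=8)
  Distance 2: (row=0, col=7), (row=1, col=6), (row=3, col=8)
  Distance 3: (row=0, col=6), (row=1, col=5), (row=2, col=6), (row=3, col=7), (row=4, col=8)
  Distance 4: (row=0, col=5), (row=1, col=4), (row=4, col=7), (row=5, col=8)
  Distance 5: (row=0, col=4), (row=2, col=4), (row=5, col=7), (row=6, col=8)
  Distance 6: (row=0, col=3), (row=3, col=4), (row=5, col=6), (row=6, col=7)
  Distance 7: (row=0, col=2), (row=3, col=3), (row=3, col=5), (row=4, col=4), (row=5, col=5), (row=6, col=6)
  Distance 8: (row=0, col=1), (row=1, col=2), (row=3, col=2), (row=4, col=3), (row=4, col=5), (row=5, col=4)
  Distance 9: (row=0, col=0), (row=1, col=1), (row=2, col=2), (row=3, col=1), (row=4, col=2), (row=5, col=3), (row=6, col=4)
  Distance 10: (row=1, col=0), (row=3, col=0), (row=4, col=1), (row=5, col=2), (row=6, col=3)
  Distance 11: (row=2, col=0), (row=4, col=0), (row=5, col=1), (row=6, col=2)
  Distance 12: (row=5, col=0)
  Distance 13: (row=6, col=0)
Total reachable: 53 (grid has 53 open cells total)

Answer: Reachable cells: 53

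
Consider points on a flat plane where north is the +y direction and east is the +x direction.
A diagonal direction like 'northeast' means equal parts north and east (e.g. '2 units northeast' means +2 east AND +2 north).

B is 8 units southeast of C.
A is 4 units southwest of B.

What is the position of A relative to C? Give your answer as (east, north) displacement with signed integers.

Place C at the origin (east=0, north=0).
  B is 8 units southeast of C: delta (east=+8, north=-8); B at (east=8, north=-8).
  A is 4 units southwest of B: delta (east=-4, north=-4); A at (east=4, north=-12).
Therefore A relative to C: (east=4, north=-12).

Answer: A is at (east=4, north=-12) relative to C.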